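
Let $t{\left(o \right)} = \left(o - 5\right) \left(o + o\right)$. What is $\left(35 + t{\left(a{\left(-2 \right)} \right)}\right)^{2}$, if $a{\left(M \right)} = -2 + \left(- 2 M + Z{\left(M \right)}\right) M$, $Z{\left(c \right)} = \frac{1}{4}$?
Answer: $\frac{519841}{4} \approx 1.2996 \cdot 10^{5}$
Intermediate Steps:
$Z{\left(c \right)} = \frac{1}{4}$
$a{\left(M \right)} = -2 + M \left(\frac{1}{4} - 2 M\right)$ ($a{\left(M \right)} = -2 + \left(- 2 M + \frac{1}{4}\right) M = -2 + \left(\frac{1}{4} - 2 M\right) M = -2 + M \left(\frac{1}{4} - 2 M\right)$)
$t{\left(o \right)} = 2 o \left(-5 + o\right)$ ($t{\left(o \right)} = \left(-5 + o\right) 2 o = 2 o \left(-5 + o\right)$)
$\left(35 + t{\left(a{\left(-2 \right)} \right)}\right)^{2} = \left(35 + 2 \left(-2 - 2 \left(-2\right)^{2} + \frac{1}{4} \left(-2\right)\right) \left(-5 - \left(\frac{5}{2} + 8\right)\right)\right)^{2} = \left(35 + 2 \left(-2 - 8 - \frac{1}{2}\right) \left(-5 - \frac{21}{2}\right)\right)^{2} = \left(35 + 2 \left(- \frac{21}{2}\right) \left(-5 - \frac{21}{2}\right)\right)^{2} = \left(35 + 2 \left(- \frac{21}{2}\right) \left(- \frac{31}{2}\right)\right)^{2} = \left(35 + \frac{651}{2}\right)^{2} = \left(\frac{721}{2}\right)^{2} = \frac{519841}{4}$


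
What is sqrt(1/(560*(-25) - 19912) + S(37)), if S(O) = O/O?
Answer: sqrt(31944162)/5652 ≈ 0.99999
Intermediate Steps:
S(O) = 1
sqrt(1/(560*(-25) - 19912) + S(37)) = sqrt(1/(560*(-25) - 19912) + 1) = sqrt(1/(-14000 - 19912) + 1) = sqrt(1/(-33912) + 1) = sqrt(-1/33912 + 1) = sqrt(33911/33912) = sqrt(31944162)/5652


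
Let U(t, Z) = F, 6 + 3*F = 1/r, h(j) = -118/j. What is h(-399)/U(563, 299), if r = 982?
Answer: -115876/783503 ≈ -0.14789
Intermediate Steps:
F = -5891/2946 (F = -2 + (⅓)/982 = -2 + (⅓)*(1/982) = -2 + 1/2946 = -5891/2946 ≈ -1.9997)
U(t, Z) = -5891/2946
h(-399)/U(563, 299) = (-118/(-399))/(-5891/2946) = -118*(-1/399)*(-2946/5891) = (118/399)*(-2946/5891) = -115876/783503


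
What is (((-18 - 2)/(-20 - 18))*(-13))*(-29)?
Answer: 3770/19 ≈ 198.42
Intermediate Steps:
(((-18 - 2)/(-20 - 18))*(-13))*(-29) = (-20/(-38)*(-13))*(-29) = (-20*(-1/38)*(-13))*(-29) = ((10/19)*(-13))*(-29) = -130/19*(-29) = 3770/19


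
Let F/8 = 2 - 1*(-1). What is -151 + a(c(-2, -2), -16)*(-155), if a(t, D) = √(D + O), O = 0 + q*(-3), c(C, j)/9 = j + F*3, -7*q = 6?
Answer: -151 - 155*I*√658/7 ≈ -151.0 - 568.0*I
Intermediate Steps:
q = -6/7 (q = -⅐*6 = -6/7 ≈ -0.85714)
F = 24 (F = 8*(2 - 1*(-1)) = 8*(2 + 1) = 8*3 = 24)
c(C, j) = 648 + 9*j (c(C, j) = 9*(j + 24*3) = 9*(j + 72) = 9*(72 + j) = 648 + 9*j)
O = 18/7 (O = 0 - 6/7*(-3) = 0 + 18/7 = 18/7 ≈ 2.5714)
a(t, D) = √(18/7 + D) (a(t, D) = √(D + 18/7) = √(18/7 + D))
-151 + a(c(-2, -2), -16)*(-155) = -151 + (√(126 + 49*(-16))/7)*(-155) = -151 + (√(126 - 784)/7)*(-155) = -151 + (√(-658)/7)*(-155) = -151 + ((I*√658)/7)*(-155) = -151 + (I*√658/7)*(-155) = -151 - 155*I*√658/7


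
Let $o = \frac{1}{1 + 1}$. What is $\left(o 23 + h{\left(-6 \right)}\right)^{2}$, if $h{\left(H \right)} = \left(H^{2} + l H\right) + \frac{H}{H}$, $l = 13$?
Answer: $\frac{3481}{4} \approx 870.25$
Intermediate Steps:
$o = \frac{1}{2} \approx 0.5$
$h{\left(H \right)} = 1 + H^{2} + 13 H$ ($h{\left(H \right)} = \left(H^{2} + 13 H\right) + \frac{H}{H} = \left(H^{2} + 13 H\right) + 1 = 1 + H^{2} + 13 H$)
$\left(o 23 + h{\left(-6 \right)}\right)^{2} = \left(\frac{1}{2} \cdot 23 + \left(1 + \left(-6\right)^{2} + 13 \left(-6\right)\right)\right)^{2} = \left(\frac{23}{2} + \left(1 + 36 - 78\right)\right)^{2} = \left(\frac{23}{2} - 41\right)^{2} = \left(- \frac{59}{2}\right)^{2} = \frac{3481}{4}$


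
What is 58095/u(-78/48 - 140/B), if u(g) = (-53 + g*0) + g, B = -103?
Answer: -47870280/43891 ≈ -1090.7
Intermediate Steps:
u(g) = -53 + g (u(g) = (-53 + 0) + g = -53 + g)
58095/u(-78/48 - 140/B) = 58095/(-53 + (-78/48 - 140/(-103))) = 58095/(-53 + (-78*1/48 - 140*(-1/103))) = 58095/(-53 + (-13/8 + 140/103)) = 58095/(-53 - 219/824) = 58095/(-43891/824) = 58095*(-824/43891) = -47870280/43891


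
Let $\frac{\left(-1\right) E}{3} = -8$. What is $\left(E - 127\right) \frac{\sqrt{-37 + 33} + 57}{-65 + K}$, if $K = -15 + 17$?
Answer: $\frac{1957}{21} + \frac{206 i}{63} \approx 93.19 + 3.2698 i$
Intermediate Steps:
$K = 2$
$E = 24$ ($E = \left(-3\right) \left(-8\right) = 24$)
$\left(E - 127\right) \frac{\sqrt{-37 + 33} + 57}{-65 + K} = \left(24 - 127\right) \frac{\sqrt{-37 + 33} + 57}{-65 + 2} = - 103 \frac{\sqrt{-4} + 57}{-63} = - 103 \left(2 i + 57\right) \left(- \frac{1}{63}\right) = - 103 \left(57 + 2 i\right) \left(- \frac{1}{63}\right) = - 103 \left(- \frac{19}{21} - \frac{2 i}{63}\right) = \frac{1957}{21} + \frac{206 i}{63}$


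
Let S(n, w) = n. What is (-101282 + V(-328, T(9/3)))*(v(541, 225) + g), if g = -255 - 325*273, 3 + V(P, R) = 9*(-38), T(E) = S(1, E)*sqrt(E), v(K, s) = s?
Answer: 9019904385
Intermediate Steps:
T(E) = sqrt(E) (T(E) = 1*sqrt(E) = sqrt(E))
V(P, R) = -345 (V(P, R) = -3 + 9*(-38) = -3 - 342 = -345)
g = -88980 (g = -255 - 88725 = -88980)
(-101282 + V(-328, T(9/3)))*(v(541, 225) + g) = (-101282 - 345)*(225 - 88980) = -101627*(-88755) = 9019904385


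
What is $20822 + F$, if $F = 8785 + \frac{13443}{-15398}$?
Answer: $\frac{455875143}{15398} \approx 29606.0$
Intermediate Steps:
$F = \frac{135257987}{15398}$ ($F = 8785 + 13443 \left(- \frac{1}{15398}\right) = 8785 - \frac{13443}{15398} = \frac{135257987}{15398} \approx 8784.1$)
$20822 + F = 20822 + \frac{135257987}{15398} = \frac{455875143}{15398}$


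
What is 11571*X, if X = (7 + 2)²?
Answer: 937251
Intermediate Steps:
X = 81 (X = 9² = 81)
11571*X = 11571*81 = 937251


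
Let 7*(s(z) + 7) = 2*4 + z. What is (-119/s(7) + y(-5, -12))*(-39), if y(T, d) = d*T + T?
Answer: -6201/2 ≈ -3100.5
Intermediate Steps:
s(z) = -41/7 + z/7 (s(z) = -7 + (2*4 + z)/7 = -7 + (8 + z)/7 = -7 + (8/7 + z/7) = -41/7 + z/7)
y(T, d) = T + T*d (y(T, d) = T*d + T = T + T*d)
(-119/s(7) + y(-5, -12))*(-39) = (-119/(-41/7 + (⅐)*7) - 5*(1 - 12))*(-39) = (-119/(-41/7 + 1) - 5*(-11))*(-39) = (-119/(-34/7) + 55)*(-39) = (-119*(-7/34) + 55)*(-39) = (49/2 + 55)*(-39) = (159/2)*(-39) = -6201/2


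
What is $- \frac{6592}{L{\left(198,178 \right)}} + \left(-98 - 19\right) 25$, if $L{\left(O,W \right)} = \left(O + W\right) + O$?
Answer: $- \frac{842771}{287} \approx -2936.5$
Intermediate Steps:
$L{\left(O,W \right)} = W + 2 O$
$- \frac{6592}{L{\left(198,178 \right)}} + \left(-98 - 19\right) 25 = - \frac{6592}{178 + 2 \cdot 198} + \left(-98 - 19\right) 25 = - \frac{6592}{178 + 396} - 2925 = - \frac{6592}{574} - 2925 = \left(-6592\right) \frac{1}{574} - 2925 = - \frac{3296}{287} - 2925 = - \frac{842771}{287}$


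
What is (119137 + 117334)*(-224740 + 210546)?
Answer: -3356469374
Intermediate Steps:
(119137 + 117334)*(-224740 + 210546) = 236471*(-14194) = -3356469374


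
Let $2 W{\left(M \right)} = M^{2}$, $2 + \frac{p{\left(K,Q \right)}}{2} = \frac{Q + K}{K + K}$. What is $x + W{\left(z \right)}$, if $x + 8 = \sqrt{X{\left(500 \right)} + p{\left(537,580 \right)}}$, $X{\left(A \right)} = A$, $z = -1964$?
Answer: $1928640 + \frac{\sqrt{143630853}}{537} \approx 1.9287 \cdot 10^{6}$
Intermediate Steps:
$p{\left(K,Q \right)} = -4 + \frac{K + Q}{K}$ ($p{\left(K,Q \right)} = -4 + 2 \frac{Q + K}{K + K} = -4 + 2 \frac{K + Q}{2 K} = -4 + \frac{K + Q}{K}$)
$W{\left(M \right)} = \frac{M^{2}}{2}$
$x = -8 + \frac{\sqrt{143630853}}{537}$ ($x = -8 + \sqrt{500 - \left(3 - \frac{580}{537}\right)} = -8 + \sqrt{500 + \left(-3 + 580 \cdot \frac{1}{537}\right)} = -8 + \sqrt{500 + \left(-3 + \frac{580}{537}\right)} = -8 + \sqrt{500 - \frac{1031}{537}} = -8 + \sqrt{\frac{267469}{537}} = -8 + \frac{\sqrt{143630853}}{537} \approx 14.318$)
$x + W{\left(z \right)} = \left(-8 + \frac{\sqrt{143630853}}{537}\right) + \frac{\left(-1964\right)^{2}}{2} = \left(-8 + \frac{\sqrt{143630853}}{537}\right) + \frac{1}{2} \cdot 3857296 = \left(-8 + \frac{\sqrt{143630853}}{537}\right) + 1928648 = 1928640 + \frac{\sqrt{143630853}}{537}$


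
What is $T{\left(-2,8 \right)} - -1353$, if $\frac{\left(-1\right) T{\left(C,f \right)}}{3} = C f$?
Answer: $1401$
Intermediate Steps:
$T{\left(C,f \right)} = - 3 C f$
$T{\left(-2,8 \right)} - -1353 = \left(-3\right) \left(-2\right) 8 - -1353 = 48 + 1353 = 1401$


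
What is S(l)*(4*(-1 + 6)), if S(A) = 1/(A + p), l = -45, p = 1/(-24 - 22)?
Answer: -920/2071 ≈ -0.44423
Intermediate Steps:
p = -1/46 (p = 1/(-46) = -1/46 ≈ -0.021739)
S(A) = 1/(-1/46 + A) (S(A) = 1/(A - 1/46) = 1/(-1/46 + A))
S(l)*(4*(-1 + 6)) = (46/(-1 + 46*(-45)))*(4*(-1 + 6)) = (46/(-1 - 2070))*(4*5) = (46/(-2071))*20 = (46*(-1/2071))*20 = -46/2071*20 = -920/2071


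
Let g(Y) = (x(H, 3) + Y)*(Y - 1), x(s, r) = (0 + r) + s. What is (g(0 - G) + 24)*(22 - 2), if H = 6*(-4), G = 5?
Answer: 3600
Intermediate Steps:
H = -24
x(s, r) = r + s
g(Y) = (-1 + Y)*(-21 + Y) (g(Y) = ((3 - 24) + Y)*(Y - 1) = (-21 + Y)*(-1 + Y) = (-1 + Y)*(-21 + Y))
(g(0 - G) + 24)*(22 - 2) = ((21 + (0 - 1*5)² - 22*(0 - 1*5)) + 24)*(22 - 2) = ((21 + (0 - 5)² - 22*(0 - 5)) + 24)*20 = ((21 + (-5)² - 22*(-5)) + 24)*20 = ((21 + 25 + 110) + 24)*20 = (156 + 24)*20 = 180*20 = 3600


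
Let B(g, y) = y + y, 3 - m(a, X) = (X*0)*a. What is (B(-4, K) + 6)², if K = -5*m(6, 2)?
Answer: 576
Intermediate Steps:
m(a, X) = 3 (m(a, X) = 3 - X*0*a = 3 - 0*a = 3 - 1*0 = 3 + 0 = 3)
K = -15 (K = -5*3 = -15)
B(g, y) = 2*y
(B(-4, K) + 6)² = (2*(-15) + 6)² = (-30 + 6)² = (-24)² = 576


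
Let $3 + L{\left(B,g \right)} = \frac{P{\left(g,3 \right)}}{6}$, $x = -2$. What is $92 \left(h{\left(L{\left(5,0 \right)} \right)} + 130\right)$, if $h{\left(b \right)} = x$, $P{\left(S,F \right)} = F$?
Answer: $11776$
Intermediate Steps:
$L{\left(B,g \right)} = - \frac{5}{2}$ ($L{\left(B,g \right)} = -3 + \frac{3}{6} = -3 + 3 \cdot \frac{1}{6} = -3 + \frac{1}{2} = - \frac{5}{2}$)
$h{\left(b \right)} = -2$
$92 \left(h{\left(L{\left(5,0 \right)} \right)} + 130\right) = 92 \left(-2 + 130\right) = 92 \cdot 128 = 11776$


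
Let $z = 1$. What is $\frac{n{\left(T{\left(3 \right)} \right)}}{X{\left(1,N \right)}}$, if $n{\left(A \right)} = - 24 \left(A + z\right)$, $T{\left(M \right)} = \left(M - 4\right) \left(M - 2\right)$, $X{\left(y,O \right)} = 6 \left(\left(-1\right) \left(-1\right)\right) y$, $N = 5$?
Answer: $0$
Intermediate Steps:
$X{\left(y,O \right)} = 6 y$ ($X{\left(y,O \right)} = 6 \cdot 1 y = 6 y$)
$T{\left(M \right)} = \left(-4 + M\right) \left(-2 + M\right)$
$n{\left(A \right)} = -24 - 24 A$ ($n{\left(A \right)} = - 24 \left(A + 1\right) = - 24 \left(1 + A\right) = -24 - 24 A$)
$\frac{n{\left(T{\left(3 \right)} \right)}}{X{\left(1,N \right)}} = \frac{-24 - 24 \left(8 + 3^{2} - 18\right)}{6 \cdot 1} = \frac{-24 - 24 \left(8 + 9 - 18\right)}{6} = \left(-24 - -24\right) \frac{1}{6} = \left(-24 + 24\right) \frac{1}{6} = 0 \cdot \frac{1}{6} = 0$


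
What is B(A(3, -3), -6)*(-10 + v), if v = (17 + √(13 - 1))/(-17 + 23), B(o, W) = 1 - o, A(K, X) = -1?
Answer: -43/3 + 2*√3/3 ≈ -13.179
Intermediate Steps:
v = 17/6 + √3/3 (v = (17 + √12)/6 = (17 + 2*√3)*(⅙) = 17/6 + √3/3 ≈ 3.4107)
B(A(3, -3), -6)*(-10 + v) = (1 - 1*(-1))*(-10 + (17/6 + √3/3)) = (1 + 1)*(-43/6 + √3/3) = 2*(-43/6 + √3/3) = -43/3 + 2*√3/3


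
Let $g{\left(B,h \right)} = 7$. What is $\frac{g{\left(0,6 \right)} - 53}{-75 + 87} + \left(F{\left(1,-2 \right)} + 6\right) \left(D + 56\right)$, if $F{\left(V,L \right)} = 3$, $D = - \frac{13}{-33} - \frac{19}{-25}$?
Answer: $\frac{842411}{1650} \approx 510.55$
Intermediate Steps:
$D = \frac{952}{825}$ ($D = \left(-13\right) \left(- \frac{1}{33}\right) - - \frac{19}{25} = \frac{13}{33} + \frac{19}{25} = \frac{952}{825} \approx 1.1539$)
$\frac{g{\left(0,6 \right)} - 53}{-75 + 87} + \left(F{\left(1,-2 \right)} + 6\right) \left(D + 56\right) = \frac{7 - 53}{-75 + 87} + \left(3 + 6\right) \left(\frac{952}{825} + 56\right) = \frac{7 - 53}{12} + 9 \cdot \frac{47152}{825} = \left(-46\right) \frac{1}{12} + \frac{141456}{275} = - \frac{23}{6} + \frac{141456}{275} = \frac{842411}{1650}$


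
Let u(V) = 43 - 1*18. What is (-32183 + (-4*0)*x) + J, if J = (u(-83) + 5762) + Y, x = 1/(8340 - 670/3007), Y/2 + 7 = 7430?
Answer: -11550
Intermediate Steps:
Y = 14846 (Y = -14 + 2*7430 = -14 + 14860 = 14846)
x = 3007/25077710 (x = 1/(8340 - 670*1/3007) = 1/(8340 - 670/3007) = 1/(25077710/3007) = 3007/25077710 ≈ 0.00011991)
u(V) = 25 (u(V) = 43 - 18 = 25)
J = 20633 (J = (25 + 5762) + 14846 = 5787 + 14846 = 20633)
(-32183 + (-4*0)*x) + J = (-32183 - 4*0*(3007/25077710)) + 20633 = (-32183 + 0*(3007/25077710)) + 20633 = (-32183 + 0) + 20633 = -32183 + 20633 = -11550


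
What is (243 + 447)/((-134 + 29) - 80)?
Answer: -138/37 ≈ -3.7297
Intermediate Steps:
(243 + 447)/((-134 + 29) - 80) = 690/(-105 - 80) = 690/(-185) = 690*(-1/185) = -138/37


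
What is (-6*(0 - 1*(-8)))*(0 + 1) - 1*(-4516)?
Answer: 4468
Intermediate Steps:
(-6*(0 - 1*(-8)))*(0 + 1) - 1*(-4516) = -6*(0 + 8)*1 + 4516 = -6*8*1 + 4516 = -48*1 + 4516 = -48 + 4516 = 4468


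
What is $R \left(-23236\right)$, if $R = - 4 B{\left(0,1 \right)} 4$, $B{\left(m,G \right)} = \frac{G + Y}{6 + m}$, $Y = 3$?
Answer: $\frac{743552}{3} \approx 2.4785 \cdot 10^{5}$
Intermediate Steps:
$B{\left(m,G \right)} = \frac{3 + G}{6 + m}$ ($B{\left(m,G \right)} = \frac{G + 3}{6 + m} = \frac{3 + G}{6 + m}$)
$R = - \frac{32}{3}$ ($R = - 4 \frac{3 + 1}{6 + 0} \cdot 4 = - 4 \cdot \frac{1}{6} \cdot 4 \cdot 4 = \left(-4\right) \frac{2}{3} \cdot 4 = \left(- \frac{8}{3}\right) 4 = - \frac{32}{3} \approx -10.667$)
$R \left(-23236\right) = \left(- \frac{32}{3}\right) \left(-23236\right) = \frac{743552}{3}$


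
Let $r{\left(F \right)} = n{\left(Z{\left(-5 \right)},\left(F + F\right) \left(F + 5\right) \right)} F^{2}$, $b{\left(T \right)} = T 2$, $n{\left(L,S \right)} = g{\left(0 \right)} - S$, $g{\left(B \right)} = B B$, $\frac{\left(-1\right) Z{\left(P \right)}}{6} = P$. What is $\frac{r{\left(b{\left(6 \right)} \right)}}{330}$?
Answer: $- \frac{9792}{55} \approx -178.04$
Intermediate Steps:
$Z{\left(P \right)} = - 6 P$
$g{\left(B \right)} = B^{2}$
$n{\left(L,S \right)} = - S$ ($n{\left(L,S \right)} = 0^{2} - S = 0 - S = - S$)
$b{\left(T \right)} = 2 T$
$r{\left(F \right)} = - 2 F^{3} \left(5 + F\right)$ ($r{\left(F \right)} = - \left(F + F\right) \left(F + 5\right) F^{2} = - 2 F \left(5 + F\right) F^{2} = - 2 F^{3} \left(5 + F\right)$)
$\frac{r{\left(b{\left(6 \right)} \right)}}{330} = \frac{2 \left(2 \cdot 6\right)^{3} \left(-5 - 2 \cdot 6\right)}{330} = 2 \cdot 12^{3} \left(-5 - 12\right) \frac{1}{330} = 2 \cdot 1728 \left(-5 - 12\right) \frac{1}{330} = 2 \cdot 1728 \left(-17\right) \frac{1}{330} = \left(-58752\right) \frac{1}{330} = - \frac{9792}{55}$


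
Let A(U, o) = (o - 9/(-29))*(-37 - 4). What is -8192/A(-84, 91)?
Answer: 29696/13571 ≈ 2.1882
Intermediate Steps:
A(U, o) = -369/29 - 41*o (A(U, o) = (o - 9*(-1/29))*(-41) = (o + 9/29)*(-41) = (9/29 + o)*(-41) = -369/29 - 41*o)
-8192/A(-84, 91) = -8192/(-369/29 - 41*91) = -8192/(-369/29 - 3731) = -8192/(-108568/29) = -8192*(-29/108568) = 29696/13571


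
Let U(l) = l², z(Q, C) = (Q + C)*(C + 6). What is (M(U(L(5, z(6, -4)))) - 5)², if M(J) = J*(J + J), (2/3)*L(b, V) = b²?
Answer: 1001126619142225/64 ≈ 1.5643e+13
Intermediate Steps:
z(Q, C) = (6 + C)*(C + Q) (z(Q, C) = (C + Q)*(6 + C) = (6 + C)*(C + Q))
L(b, V) = 3*b²/2
M(J) = 2*J² (M(J) = J*(2*J) = 2*J²)
(M(U(L(5, z(6, -4)))) - 5)² = (2*(((3/2)*5²)²)² - 5)² = (2*(((3/2)*25)²)² - 5)² = (2*((75/2)²)² - 5)² = (2*(5625/4)² - 5)² = (2*(31640625/16) - 5)² = (31640625/8 - 5)² = (31640585/8)² = 1001126619142225/64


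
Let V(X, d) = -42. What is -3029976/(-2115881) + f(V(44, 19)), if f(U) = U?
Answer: -85837026/2115881 ≈ -40.568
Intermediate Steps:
-3029976/(-2115881) + f(V(44, 19)) = -3029976/(-2115881) - 42 = -3029976*(-1/2115881) - 42 = 3029976/2115881 - 42 = -85837026/2115881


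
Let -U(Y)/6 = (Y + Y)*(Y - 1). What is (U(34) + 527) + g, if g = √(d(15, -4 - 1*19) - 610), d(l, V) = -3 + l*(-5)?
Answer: -12937 + 4*I*√43 ≈ -12937.0 + 26.23*I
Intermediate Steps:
d(l, V) = -3 - 5*l
U(Y) = -12*Y*(-1 + Y) (U(Y) = -6*(Y + Y)*(Y - 1) = -6*2*Y*(-1 + Y) = -12*Y*(-1 + Y))
g = 4*I*√43 (g = √((-3 - 5*15) - 610) = √((-3 - 75) - 610) = √(-78 - 610) = √(-688) = 4*I*√43 ≈ 26.23*I)
(U(34) + 527) + g = (12*34*(1 - 1*34) + 527) + 4*I*√43 = (12*34*(1 - 34) + 527) + 4*I*√43 = (12*34*(-33) + 527) + 4*I*√43 = (-13464 + 527) + 4*I*√43 = -12937 + 4*I*√43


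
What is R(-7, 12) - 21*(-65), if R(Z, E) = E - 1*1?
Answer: 1376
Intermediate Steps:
R(Z, E) = -1 + E (R(Z, E) = E - 1 = -1 + E)
R(-7, 12) - 21*(-65) = (-1 + 12) - 21*(-65) = 11 + 1365 = 1376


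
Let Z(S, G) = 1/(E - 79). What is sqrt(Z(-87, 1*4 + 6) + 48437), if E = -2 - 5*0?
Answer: 2*sqrt(980849)/9 ≈ 220.08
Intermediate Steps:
E = -2 (E = -2 + 0 = -2)
Z(S, G) = -1/81 (Z(S, G) = 1/(-2 - 79) = 1/(-81) = -1/81)
sqrt(Z(-87, 1*4 + 6) + 48437) = sqrt(-1/81 + 48437) = sqrt(3923396/81) = 2*sqrt(980849)/9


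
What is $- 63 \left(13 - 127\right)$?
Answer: $7182$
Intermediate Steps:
$- 63 \left(13 - 127\right) = \left(-63\right) \left(-114\right) = 7182$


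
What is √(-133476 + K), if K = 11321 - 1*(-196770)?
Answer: √74615 ≈ 273.16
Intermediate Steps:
K = 208091 (K = 11321 + 196770 = 208091)
√(-133476 + K) = √(-133476 + 208091) = √74615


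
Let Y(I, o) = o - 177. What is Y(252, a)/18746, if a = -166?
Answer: -49/2678 ≈ -0.018297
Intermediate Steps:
Y(I, o) = -177 + o
Y(252, a)/18746 = (-177 - 166)/18746 = -343*1/18746 = -49/2678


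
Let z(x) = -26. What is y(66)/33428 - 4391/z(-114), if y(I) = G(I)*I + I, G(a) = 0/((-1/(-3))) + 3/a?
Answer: 73392071/434564 ≈ 168.89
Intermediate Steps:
G(a) = 3/a (G(a) = 0/((-1*(-1/3))) + 3/a = 0/(1/3) + 3/a = 0*3 + 3/a = 0 + 3/a = 3/a)
y(I) = 3 + I (y(I) = (3/I)*I + I = 3 + I)
y(66)/33428 - 4391/z(-114) = (3 + 66)/33428 - 4391/(-26) = 69*(1/33428) - 4391*(-1/26) = 69/33428 + 4391/26 = 73392071/434564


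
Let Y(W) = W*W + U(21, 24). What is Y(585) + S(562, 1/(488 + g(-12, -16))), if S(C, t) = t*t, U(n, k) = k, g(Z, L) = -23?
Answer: 74002790026/216225 ≈ 3.4225e+5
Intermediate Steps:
S(C, t) = t**2
Y(W) = 24 + W**2 (Y(W) = W*W + 24 = W**2 + 24 = 24 + W**2)
Y(585) + S(562, 1/(488 + g(-12, -16))) = (24 + 585**2) + (1/(488 - 23))**2 = (24 + 342225) + (1/465)**2 = 342249 + (1/465)**2 = 342249 + 1/216225 = 74002790026/216225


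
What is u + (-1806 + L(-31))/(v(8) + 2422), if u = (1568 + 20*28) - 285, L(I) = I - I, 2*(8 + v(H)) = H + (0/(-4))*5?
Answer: 742428/403 ≈ 1842.3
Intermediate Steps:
v(H) = -8 + H/2 (v(H) = -8 + (H + (0/(-4))*5)/2 = -8 + (H + (0*(-¼))*5)/2 = -8 + (H + 0*5)/2 = -8 + (H + 0)/2 = -8 + H/2)
L(I) = 0
u = 1843 (u = (1568 + 560) - 285 = 2128 - 285 = 1843)
u + (-1806 + L(-31))/(v(8) + 2422) = 1843 + (-1806 + 0)/((-8 + (½)*8) + 2422) = 1843 - 1806/((-8 + 4) + 2422) = 1843 - 1806/(-4 + 2422) = 1843 - 1806/2418 = 1843 - 1806*1/2418 = 1843 - 301/403 = 742428/403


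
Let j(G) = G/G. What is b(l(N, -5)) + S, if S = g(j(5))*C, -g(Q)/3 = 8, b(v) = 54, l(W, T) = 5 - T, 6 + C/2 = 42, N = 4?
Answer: -1674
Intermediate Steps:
C = 72 (C = -12 + 2*42 = -12 + 84 = 72)
j(G) = 1
g(Q) = -24 (g(Q) = -3*8 = -24)
S = -1728 (S = -24*72 = -1728)
b(l(N, -5)) + S = 54 - 1728 = -1674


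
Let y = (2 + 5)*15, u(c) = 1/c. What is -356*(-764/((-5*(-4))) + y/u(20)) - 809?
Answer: -3674049/5 ≈ -7.3481e+5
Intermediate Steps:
y = 105 (y = 7*15 = 105)
-356*(-764/((-5*(-4))) + y/u(20)) - 809 = -356*(-764/((-5*(-4))) + 105/(1/20)) - 809 = -356*(-764/20 + 105/(1/20)) - 809 = -356*(-764*1/20 + 105*20) - 809 = -356*(-191/5 + 2100) - 809 = -356*10309/5 - 809 = -3670004/5 - 809 = -3674049/5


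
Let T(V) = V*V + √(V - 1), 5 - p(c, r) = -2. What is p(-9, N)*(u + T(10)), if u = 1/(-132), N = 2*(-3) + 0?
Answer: 95165/132 ≈ 720.95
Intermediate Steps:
N = -6 (N = -6 + 0 = -6)
p(c, r) = 7 (p(c, r) = 5 - 1*(-2) = 5 + 2 = 7)
T(V) = V² + √(-1 + V)
u = -1/132 ≈ -0.0075758
p(-9, N)*(u + T(10)) = 7*(-1/132 + (10² + √(-1 + 10))) = 7*(-1/132 + (100 + √9)) = 7*(-1/132 + (100 + 3)) = 7*(-1/132 + 103) = 7*(13595/132) = 95165/132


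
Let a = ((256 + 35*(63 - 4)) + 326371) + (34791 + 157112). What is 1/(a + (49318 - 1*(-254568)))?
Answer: 1/824481 ≈ 1.2129e-6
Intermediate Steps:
a = 520595 (a = ((256 + 35*59) + 326371) + 191903 = ((256 + 2065) + 326371) + 191903 = (2321 + 326371) + 191903 = 328692 + 191903 = 520595)
1/(a + (49318 - 1*(-254568))) = 1/(520595 + (49318 - 1*(-254568))) = 1/(520595 + (49318 + 254568)) = 1/(520595 + 303886) = 1/824481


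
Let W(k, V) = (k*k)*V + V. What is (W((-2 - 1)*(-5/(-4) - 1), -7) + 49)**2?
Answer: 370881/256 ≈ 1448.8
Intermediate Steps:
W(k, V) = V + V*k**2 (W(k, V) = k**2*V + V = V*k**2 + V = V + V*k**2)
(W((-2 - 1)*(-5/(-4) - 1), -7) + 49)**2 = (-7*(1 + ((-2 - 1)*(-5/(-4) - 1))**2) + 49)**2 = (-7*(1 + (-3*(-5*(-1/4) - 1))**2) + 49)**2 = (-7*(1 + (-3*(5/4 - 1))**2) + 49)**2 = (-7*(1 + (-3*1/4)**2) + 49)**2 = (-7*(1 + (-3/4)**2) + 49)**2 = (-7*(1 + 9/16) + 49)**2 = (-7*25/16 + 49)**2 = (-175/16 + 49)**2 = (609/16)**2 = 370881/256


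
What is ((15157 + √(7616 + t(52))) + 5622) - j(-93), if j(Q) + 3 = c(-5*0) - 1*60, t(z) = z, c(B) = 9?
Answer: 20833 + 6*√213 ≈ 20921.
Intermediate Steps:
j(Q) = -54 (j(Q) = -3 + (9 - 1*60) = -3 + (9 - 60) = -3 - 51 = -54)
((15157 + √(7616 + t(52))) + 5622) - j(-93) = ((15157 + √(7616 + 52)) + 5622) - 1*(-54) = ((15157 + √7668) + 5622) + 54 = ((15157 + 6*√213) + 5622) + 54 = (20779 + 6*√213) + 54 = 20833 + 6*√213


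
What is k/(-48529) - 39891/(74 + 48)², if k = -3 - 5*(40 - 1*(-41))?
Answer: -1929797667/722305636 ≈ -2.6717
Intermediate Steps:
k = -408 (k = -3 - 5*(40 + 41) = -3 - 5*81 = -3 - 405 = -408)
k/(-48529) - 39891/(74 + 48)² = -408/(-48529) - 39891/(74 + 48)² = -408*(-1/48529) - 39891/(122²) = 408/48529 - 39891/14884 = -1929797667/722305636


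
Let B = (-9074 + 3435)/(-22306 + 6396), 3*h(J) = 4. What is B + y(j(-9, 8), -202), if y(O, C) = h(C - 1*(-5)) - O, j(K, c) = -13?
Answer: 701047/47730 ≈ 14.688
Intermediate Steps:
h(J) = 4/3 (h(J) = (⅓)*4 = 4/3)
B = 5639/15910 (B = -5639/(-15910) = -5639*(-1/15910) = 5639/15910 ≈ 0.35443)
y(O, C) = 4/3 - O
B + y(j(-9, 8), -202) = 5639/15910 + (4/3 - 1*(-13)) = 5639/15910 + (4/3 + 13) = 5639/15910 + 43/3 = 701047/47730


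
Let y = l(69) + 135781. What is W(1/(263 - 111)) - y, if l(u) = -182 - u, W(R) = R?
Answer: -20600559/152 ≈ -1.3553e+5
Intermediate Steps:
y = 135530 (y = (-182 - 1*69) + 135781 = (-182 - 69) + 135781 = -251 + 135781 = 135530)
W(1/(263 - 111)) - y = 1/(263 - 111) - 1*135530 = 1/152 - 135530 = -20600559/152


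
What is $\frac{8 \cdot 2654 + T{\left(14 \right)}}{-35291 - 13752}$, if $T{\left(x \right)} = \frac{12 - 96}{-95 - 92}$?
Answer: $- \frac{3970468}{9171041} \approx -0.43294$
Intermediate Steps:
$T{\left(x \right)} = \frac{84}{187}$ ($T{\left(x \right)} = - \frac{84}{-187} = \left(-84\right) \left(- \frac{1}{187}\right) = \frac{84}{187}$)
$\frac{8 \cdot 2654 + T{\left(14 \right)}}{-35291 - 13752} = \frac{8 \cdot 2654 + \frac{84}{187}}{-35291 - 13752} = \frac{21232 + \frac{84}{187}}{-49043} = \frac{3970468}{187} \left(- \frac{1}{49043}\right) = - \frac{3970468}{9171041}$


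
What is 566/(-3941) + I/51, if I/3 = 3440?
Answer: 13547418/66997 ≈ 202.21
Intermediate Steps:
I = 10320 (I = 3*3440 = 10320)
566/(-3941) + I/51 = 566/(-3941) + 10320/51 = 566*(-1/3941) + 10320*(1/51) = -566/3941 + 3440/17 = 13547418/66997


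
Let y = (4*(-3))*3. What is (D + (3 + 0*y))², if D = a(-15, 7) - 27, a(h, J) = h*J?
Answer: 16641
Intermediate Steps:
a(h, J) = J*h
D = -132 (D = 7*(-15) - 27 = -105 - 27 = -132)
y = -36 (y = -12*3 = -36)
(D + (3 + 0*y))² = (-132 + (3 + 0*(-36)))² = (-132 + (3 + 0))² = (-132 + 3)² = (-129)² = 16641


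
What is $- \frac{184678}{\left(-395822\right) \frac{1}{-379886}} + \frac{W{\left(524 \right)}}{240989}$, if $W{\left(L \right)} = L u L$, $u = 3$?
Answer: $- \frac{1207617116036414}{6813481997} \approx -1.7724 \cdot 10^{5}$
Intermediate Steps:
$W{\left(L \right)} = 3 L^{2}$ ($W{\left(L \right)} = L 3 L = 3 L L = 3 L^{2}$)
$- \frac{184678}{\left(-395822\right) \frac{1}{-379886}} + \frac{W{\left(524 \right)}}{240989} = - \frac{184678}{\left(-395822\right) \frac{1}{-379886}} + \frac{3 \cdot 524^{2}}{240989} = - \frac{184678}{\left(-395822\right) \left(- \frac{1}{379886}\right)} + 3 \cdot 274576 \cdot \frac{1}{240989} = - \frac{184678}{\frac{197911}{189943}} + 823728 \cdot \frac{1}{240989} = \left(-184678\right) \frac{189943}{197911} + \frac{823728}{240989} = - \frac{35078293354}{197911} + \frac{823728}{240989} = - \frac{1207617116036414}{6813481997}$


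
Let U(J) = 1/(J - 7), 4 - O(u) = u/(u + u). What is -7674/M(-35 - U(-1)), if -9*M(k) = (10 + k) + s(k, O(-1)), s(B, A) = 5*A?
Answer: -552528/59 ≈ -9364.9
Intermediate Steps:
O(u) = 7/2 (O(u) = 4 - u/(u + u) = 4 - u/(2*u) = 4 - 1/(2*u)*u = 4 - 1*½ = 4 - ½ = 7/2)
U(J) = 1/(-7 + J)
M(k) = -55/18 - k/9 (M(k) = -((10 + k) + 5*(7/2))/9 = -((10 + k) + 35/2)/9 = -(55/2 + k)/9 = -55/18 - k/9)
-7674/M(-35 - U(-1)) = -7674/(-55/18 - (-35 - 1/(-7 - 1))/9) = -7674/(-55/18 - (-35 - 1/(-8))/9) = -7674/(-55/18 - (-35 - 1*(-⅛))/9) = -7674/(-55/18 - (-35 + ⅛)/9) = -7674/(-55/18 - ⅑*(-279/8)) = -7674/(-55/18 + 31/8) = -7674/59/72 = -7674*72/59 = -552528/59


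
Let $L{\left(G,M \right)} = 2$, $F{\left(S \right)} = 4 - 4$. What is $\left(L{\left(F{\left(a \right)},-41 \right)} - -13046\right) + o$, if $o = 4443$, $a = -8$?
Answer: $17491$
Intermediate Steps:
$F{\left(S \right)} = 0$ ($F{\left(S \right)} = 4 - 4 = 0$)
$\left(L{\left(F{\left(a \right)},-41 \right)} - -13046\right) + o = \left(2 - -13046\right) + 4443 = \left(2 + 13046\right) + 4443 = 13048 + 4443 = 17491$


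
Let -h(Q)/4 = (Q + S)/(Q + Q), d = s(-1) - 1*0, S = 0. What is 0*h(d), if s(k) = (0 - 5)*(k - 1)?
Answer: 0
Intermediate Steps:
s(k) = 5 - 5*k (s(k) = -5*(-1 + k) = 5 - 5*k)
d = 10 (d = (5 - 5*(-1)) - 1*0 = (5 + 5) + 0 = 10 + 0 = 10)
h(Q) = -2 (h(Q) = -4*(Q + 0)/(Q + Q) = -4*Q/(2*Q) = -4*Q*1/(2*Q) = -4*1/2 = -2)
0*h(d) = 0*(-2) = 0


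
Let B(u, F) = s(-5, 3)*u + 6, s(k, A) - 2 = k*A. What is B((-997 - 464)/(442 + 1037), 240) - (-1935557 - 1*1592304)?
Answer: 1739244762/493 ≈ 3.5279e+6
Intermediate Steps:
s(k, A) = 2 + A*k (s(k, A) = 2 + k*A = 2 + A*k)
B(u, F) = 6 - 13*u (B(u, F) = (2 + 3*(-5))*u + 6 = (2 - 15)*u + 6 = -13*u + 6 = 6 - 13*u)
B((-997 - 464)/(442 + 1037), 240) - (-1935557 - 1*1592304) = (6 - 13*(-997 - 464)/(442 + 1037)) - (-1935557 - 1*1592304) = (6 - (-18993)/1479) - (-1935557 - 1592304) = (6 - (-18993)/1479) - 1*(-3527861) = (6 - 13*(-487/493)) + 3527861 = (6 + 6331/493) + 3527861 = 9289/493 + 3527861 = 1739244762/493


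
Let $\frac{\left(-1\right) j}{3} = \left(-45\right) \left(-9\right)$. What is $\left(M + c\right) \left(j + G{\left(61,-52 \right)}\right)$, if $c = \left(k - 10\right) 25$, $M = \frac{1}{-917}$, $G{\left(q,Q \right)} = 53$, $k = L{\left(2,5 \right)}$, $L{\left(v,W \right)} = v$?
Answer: $\frac{30444566}{131} \approx 2.324 \cdot 10^{5}$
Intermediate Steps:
$k = 2$
$M = - \frac{1}{917} \approx -0.0010905$
$c = -200$ ($c = \left(2 - 10\right) 25 = \left(-8\right) 25 = -200$)
$j = -1215$ ($j = - 3 \left(\left(-45\right) \left(-9\right)\right) = \left(-3\right) 405 = -1215$)
$\left(M + c\right) \left(j + G{\left(61,-52 \right)}\right) = \left(- \frac{1}{917} - 200\right) \left(-1215 + 53\right) = \left(- \frac{183401}{917}\right) \left(-1162\right) = \frac{30444566}{131}$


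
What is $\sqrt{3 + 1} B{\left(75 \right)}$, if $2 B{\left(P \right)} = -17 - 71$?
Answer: $-88$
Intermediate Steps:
$B{\left(P \right)} = -44$ ($B{\left(P \right)} = \frac{-17 - 71}{2} = \frac{1}{2} \left(-88\right) = -44$)
$\sqrt{3 + 1} B{\left(75 \right)} = \sqrt{3 + 1} \left(-44\right) = \sqrt{4} \left(-44\right) = 2 \left(-44\right) = -88$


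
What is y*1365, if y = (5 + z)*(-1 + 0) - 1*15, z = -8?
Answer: -16380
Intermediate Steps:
y = -12 (y = (5 - 8)*(-1 + 0) - 1*15 = -3*(-1) - 15 = 3 - 15 = -12)
y*1365 = -12*1365 = -16380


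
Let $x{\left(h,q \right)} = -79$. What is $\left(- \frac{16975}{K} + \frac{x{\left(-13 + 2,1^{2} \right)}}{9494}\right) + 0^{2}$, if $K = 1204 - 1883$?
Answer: $\frac{237271}{9494} \approx 24.992$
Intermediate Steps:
$K = -679$
$\left(- \frac{16975}{K} + \frac{x{\left(-13 + 2,1^{2} \right)}}{9494}\right) + 0^{2} = \left(- \frac{16975}{-679} - \frac{79}{9494}\right) + 0^{2} = \left(\left(-16975\right) \left(- \frac{1}{679}\right) - \frac{79}{9494}\right) + 0 = \left(25 - \frac{79}{9494}\right) + 0 = \frac{237271}{9494} + 0 = \frac{237271}{9494}$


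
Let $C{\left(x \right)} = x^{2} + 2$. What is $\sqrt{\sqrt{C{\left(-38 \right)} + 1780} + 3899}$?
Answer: $\sqrt{3899 + \sqrt{3226}} \approx 62.895$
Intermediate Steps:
$C{\left(x \right)} = 2 + x^{2}$
$\sqrt{\sqrt{C{\left(-38 \right)} + 1780} + 3899} = \sqrt{\sqrt{\left(2 + \left(-38\right)^{2}\right) + 1780} + 3899} = \sqrt{\sqrt{\left(2 + 1444\right) + 1780} + 3899} = \sqrt{\sqrt{1446 + 1780} + 3899} = \sqrt{\sqrt{3226} + 3899} = \sqrt{3899 + \sqrt{3226}}$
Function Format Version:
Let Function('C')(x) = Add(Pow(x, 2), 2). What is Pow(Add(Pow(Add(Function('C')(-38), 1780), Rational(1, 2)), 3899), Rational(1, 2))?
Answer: Pow(Add(3899, Pow(3226, Rational(1, 2))), Rational(1, 2)) ≈ 62.895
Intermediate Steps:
Function('C')(x) = Add(2, Pow(x, 2))
Pow(Add(Pow(Add(Function('C')(-38), 1780), Rational(1, 2)), 3899), Rational(1, 2)) = Pow(Add(Pow(Add(Add(2, Pow(-38, 2)), 1780), Rational(1, 2)), 3899), Rational(1, 2)) = Pow(Add(Pow(Add(Add(2, 1444), 1780), Rational(1, 2)), 3899), Rational(1, 2)) = Pow(Add(Pow(Add(1446, 1780), Rational(1, 2)), 3899), Rational(1, 2)) = Pow(Add(Pow(3226, Rational(1, 2)), 3899), Rational(1, 2)) = Pow(Add(3899, Pow(3226, Rational(1, 2))), Rational(1, 2))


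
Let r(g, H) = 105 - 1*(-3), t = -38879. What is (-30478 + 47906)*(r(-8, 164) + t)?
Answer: -675700988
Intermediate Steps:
r(g, H) = 108 (r(g, H) = 105 + 3 = 108)
(-30478 + 47906)*(r(-8, 164) + t) = (-30478 + 47906)*(108 - 38879) = 17428*(-38771) = -675700988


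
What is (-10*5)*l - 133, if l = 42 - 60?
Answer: 767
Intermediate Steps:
l = -18
(-10*5)*l - 133 = -10*5*(-18) - 133 = -50*(-18) - 133 = 900 - 133 = 767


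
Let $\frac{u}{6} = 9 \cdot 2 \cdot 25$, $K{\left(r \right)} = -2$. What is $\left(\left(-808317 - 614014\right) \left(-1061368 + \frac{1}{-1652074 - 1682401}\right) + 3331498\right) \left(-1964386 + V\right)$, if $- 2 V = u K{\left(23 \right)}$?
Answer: $- \frac{9874715272744876710814166}{3334475} \approx -2.9614 \cdot 10^{18}$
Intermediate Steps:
$u = 2700$ ($u = 6 \cdot 9 \cdot 2 \cdot 25 = 6 \cdot 9 \cdot 50 = 6 \cdot 450 = 2700$)
$V = 2700$ ($V = - \frac{2700 \left(-2\right)}{2} = \left(- \frac{1}{2}\right) \left(-5400\right) = 2700$)
$\left(\left(-808317 - 614014\right) \left(-1061368 + \frac{1}{-1652074 - 1682401}\right) + 3331498\right) \left(-1964386 + V\right) = \left(\left(-808317 - 614014\right) \left(-1061368 + \frac{1}{-1652074 - 1682401}\right) + 3331498\right) \left(-1964386 + 2700\right) = \left(- 1422331 \left(-1061368 + \frac{1}{-3334475}\right) + 3331498\right) \left(-1961686\right) = \left(- 1422331 \left(-1061368 - \frac{1}{3334475}\right) + 3331498\right) \left(-1961686\right) = \left(\left(-1422331\right) \left(- \frac{3539105061801}{3334475}\right) + 3331498\right) \left(-1961686\right) = \left(\frac{5033778841656478131}{3334475} + 3331498\right) \left(-1961686\right) = \frac{5033789950453271681}{3334475} \left(-1961686\right) = - \frac{9874715272744876710814166}{3334475}$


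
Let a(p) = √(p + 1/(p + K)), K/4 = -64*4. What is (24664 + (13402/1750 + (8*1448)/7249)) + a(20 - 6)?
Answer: 156499380549/6342875 + 3*√1586710/1010 ≈ 24677.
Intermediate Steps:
K = -1024 (K = 4*(-64*4) = 4*(-256) = -1024)
a(p) = √(p + 1/(-1024 + p)) (a(p) = √(p + 1/(p - 1024)) = √(p + 1/(-1024 + p)))
(24664 + (13402/1750 + (8*1448)/7249)) + a(20 - 6) = (24664 + (13402/1750 + (8*1448)/7249)) + √((1 + (20 - 6)*(-1024 + (20 - 6)))/(-1024 + (20 - 6))) = (24664 + (13402*(1/1750) + 11584*(1/7249))) + √((1 + 14*(-1024 + 14))/(-1024 + 14)) = (24664 + (6701/875 + 11584/7249)) + √((1 + 14*(-1010))/(-1010)) = (24664 + 58711549/6342875) + √(-(1 - 14140)/1010) = 156499380549/6342875 + √(-1/1010*(-14139)) = 156499380549/6342875 + √(14139/1010) = 156499380549/6342875 + 3*√1586710/1010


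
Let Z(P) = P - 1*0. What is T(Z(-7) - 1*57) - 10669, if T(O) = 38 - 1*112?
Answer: -10743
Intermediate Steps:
Z(P) = P (Z(P) = P + 0 = P)
T(O) = -74 (T(O) = 38 - 112 = -74)
T(Z(-7) - 1*57) - 10669 = -74 - 10669 = -10743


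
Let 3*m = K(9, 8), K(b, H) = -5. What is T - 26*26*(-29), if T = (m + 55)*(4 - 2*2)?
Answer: 19604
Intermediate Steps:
m = -5/3 (m = (⅓)*(-5) = -5/3 ≈ -1.6667)
T = 0 (T = (-5/3 + 55)*(4 - 2*2) = 160*(4 - 4)/3 = (160/3)*0 = 0)
T - 26*26*(-29) = 0 - 26*26*(-29) = 0 - 676*(-29) = 0 + 19604 = 19604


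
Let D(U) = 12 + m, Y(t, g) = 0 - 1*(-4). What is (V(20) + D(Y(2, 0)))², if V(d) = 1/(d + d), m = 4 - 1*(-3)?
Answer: 579121/1600 ≈ 361.95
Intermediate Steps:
m = 7 (m = 4 + 3 = 7)
Y(t, g) = 4 (Y(t, g) = 0 + 4 = 4)
V(d) = 1/(2*d)
D(U) = 19 (D(U) = 12 + 7 = 19)
(V(20) + D(Y(2, 0)))² = ((½)/20 + 19)² = ((½)*(1/20) + 19)² = (1/40 + 19)² = (761/40)² = 579121/1600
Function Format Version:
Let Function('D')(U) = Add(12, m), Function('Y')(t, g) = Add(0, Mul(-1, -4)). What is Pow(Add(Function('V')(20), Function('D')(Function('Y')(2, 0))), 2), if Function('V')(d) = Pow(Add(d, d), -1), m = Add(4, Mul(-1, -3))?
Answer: Rational(579121, 1600) ≈ 361.95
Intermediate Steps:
m = 7 (m = Add(4, 3) = 7)
Function('Y')(t, g) = 4 (Function('Y')(t, g) = Add(0, 4) = 4)
Function('V')(d) = Mul(Rational(1, 2), Pow(d, -1)) (Function('V')(d) = Pow(Mul(2, d), -1) = Mul(Rational(1, 2), Pow(d, -1)))
Function('D')(U) = 19 (Function('D')(U) = Add(12, 7) = 19)
Pow(Add(Function('V')(20), Function('D')(Function('Y')(2, 0))), 2) = Pow(Add(Mul(Rational(1, 2), Pow(20, -1)), 19), 2) = Pow(Add(Mul(Rational(1, 2), Rational(1, 20)), 19), 2) = Pow(Add(Rational(1, 40), 19), 2) = Pow(Rational(761, 40), 2) = Rational(579121, 1600)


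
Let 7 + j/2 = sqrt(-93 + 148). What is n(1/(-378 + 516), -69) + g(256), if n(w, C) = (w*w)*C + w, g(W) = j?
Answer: -3863/276 + 2*sqrt(55) ≈ 0.83602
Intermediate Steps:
j = -14 + 2*sqrt(55) (j = -14 + 2*sqrt(-93 + 148) = -14 + 2*sqrt(55) ≈ 0.83240)
g(W) = -14 + 2*sqrt(55)
n(w, C) = w + C*w**2 (n(w, C) = w**2*C + w = C*w**2 + w = w + C*w**2)
n(1/(-378 + 516), -69) + g(256) = (1 - 69/(-378 + 516))/(-378 + 516) + (-14 + 2*sqrt(55)) = (1 - 69/138)/138 + (-14 + 2*sqrt(55)) = (1 - 69*1/138)/138 + (-14 + 2*sqrt(55)) = (1 - 1/2)/138 + (-14 + 2*sqrt(55)) = (1/138)*(1/2) + (-14 + 2*sqrt(55)) = 1/276 + (-14 + 2*sqrt(55)) = -3863/276 + 2*sqrt(55)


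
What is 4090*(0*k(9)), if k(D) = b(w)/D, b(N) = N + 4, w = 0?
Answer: 0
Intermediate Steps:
b(N) = 4 + N
k(D) = 4/D (k(D) = (4 + 0)/D = 4/D)
4090*(0*k(9)) = 4090*(0*(4/9)) = 4090*0 = 0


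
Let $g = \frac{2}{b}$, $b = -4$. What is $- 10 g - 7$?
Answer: $-2$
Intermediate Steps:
$g = - \frac{1}{2}$ ($g = \frac{2}{-4} = 2 \left(- \frac{1}{4}\right) = - \frac{1}{2} \approx -0.5$)
$- 10 g - 7 = \left(-10\right) \left(- \frac{1}{2}\right) - 7 = 5 - 7 = -2$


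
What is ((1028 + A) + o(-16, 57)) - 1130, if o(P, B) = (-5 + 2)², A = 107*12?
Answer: 1191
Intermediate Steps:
A = 1284
o(P, B) = 9 (o(P, B) = (-3)² = 9)
((1028 + A) + o(-16, 57)) - 1130 = ((1028 + 1284) + 9) - 1130 = (2312 + 9) - 1130 = 2321 - 1130 = 1191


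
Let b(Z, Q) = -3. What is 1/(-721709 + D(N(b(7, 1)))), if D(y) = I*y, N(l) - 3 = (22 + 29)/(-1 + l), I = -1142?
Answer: -2/1421149 ≈ -1.4073e-6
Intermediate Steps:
N(l) = 3 + 51/(-1 + l) (N(l) = 3 + (22 + 29)/(-1 + l) = 3 + 51/(-1 + l))
D(y) = -1142*y
1/(-721709 + D(N(b(7, 1)))) = 1/(-721709 - 3426*(16 - 3)/(-1 - 3)) = 1/(-721709 - 3426*13/(-4)) = 1/(-721709 - 3426*(-1)*13/4) = 1/(-721709 - 1142*(-39/4)) = 1/(-721709 + 22269/2) = 1/(-1421149/2) = -2/1421149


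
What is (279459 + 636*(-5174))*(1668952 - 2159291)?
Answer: 1476511248495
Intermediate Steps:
(279459 + 636*(-5174))*(1668952 - 2159291) = (279459 - 3290664)*(-490339) = -3011205*(-490339) = 1476511248495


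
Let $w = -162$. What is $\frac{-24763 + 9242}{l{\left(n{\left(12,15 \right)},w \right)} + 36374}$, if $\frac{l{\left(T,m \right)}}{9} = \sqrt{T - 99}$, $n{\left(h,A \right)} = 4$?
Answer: $- \frac{564560854}{1323075571} + \frac{139689 i \sqrt{95}}{1323075571} \approx -0.4267 + 0.0010291 i$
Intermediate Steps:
$l{\left(T,m \right)} = 9 \sqrt{-99 + T}$ ($l{\left(T,m \right)} = 9 \sqrt{T - 99} = 9 \sqrt{-99 + T}$)
$\frac{-24763 + 9242}{l{\left(n{\left(12,15 \right)},w \right)} + 36374} = \frac{-24763 + 9242}{9 \sqrt{-99 + 4} + 36374} = - \frac{15521}{9 \sqrt{-95} + 36374} = - \frac{15521}{9 i \sqrt{95} + 36374} = - \frac{15521}{36374 + 9 i \sqrt{95}}$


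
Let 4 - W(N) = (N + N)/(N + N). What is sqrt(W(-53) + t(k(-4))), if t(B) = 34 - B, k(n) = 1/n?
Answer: sqrt(149)/2 ≈ 6.1033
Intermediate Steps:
W(N) = 3 (W(N) = 4 - (N + N)/(N + N) = 4 - 2*N/(2*N) = 4 - 2*N*1/(2*N) = 4 - 1*1 = 4 - 1 = 3)
sqrt(W(-53) + t(k(-4))) = sqrt(3 + (34 - 1/(-4))) = sqrt(3 + (34 - 1*(-1/4))) = sqrt(3 + (34 + 1/4)) = sqrt(3 + 137/4) = sqrt(149/4) = sqrt(149)/2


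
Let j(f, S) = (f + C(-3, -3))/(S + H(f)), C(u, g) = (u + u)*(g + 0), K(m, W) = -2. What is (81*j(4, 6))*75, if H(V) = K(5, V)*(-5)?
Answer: 66825/8 ≈ 8353.1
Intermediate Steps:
H(V) = 10 (H(V) = -2*(-5) = 10)
C(u, g) = 2*g*u (C(u, g) = (2*u)*g = 2*g*u)
j(f, S) = (18 + f)/(10 + S) (j(f, S) = (f + 2*(-3)*(-3))/(S + 10) = (f + 18)/(10 + S) = (18 + f)/(10 + S))
(81*j(4, 6))*75 = (81*((18 + 4)/(10 + 6)))*75 = (81*(22/16))*75 = (81*((1/16)*22))*75 = (81*(11/8))*75 = (891/8)*75 = 66825/8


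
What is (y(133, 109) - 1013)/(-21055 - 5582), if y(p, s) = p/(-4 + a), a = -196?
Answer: 202733/5327400 ≈ 0.038055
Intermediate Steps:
y(p, s) = -p/200 (y(p, s) = p/(-4 - 196) = p/(-200) = -p/200)
(y(133, 109) - 1013)/(-21055 - 5582) = (-1/200*133 - 1013)/(-21055 - 5582) = (-133/200 - 1013)/(-26637) = -202733/200*(-1/26637) = 202733/5327400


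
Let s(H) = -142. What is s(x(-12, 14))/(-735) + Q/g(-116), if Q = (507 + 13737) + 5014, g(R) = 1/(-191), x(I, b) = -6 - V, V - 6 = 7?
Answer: -2703534188/735 ≈ -3.6783e+6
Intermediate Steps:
V = 13 (V = 6 + 7 = 13)
x(I, b) = -19 (x(I, b) = -6 - 1*13 = -6 - 13 = -19)
g(R) = -1/191
Q = 19258 (Q = 14244 + 5014 = 19258)
s(x(-12, 14))/(-735) + Q/g(-116) = -142/(-735) + 19258/(-1/191) = -142*(-1/735) + 19258*(-191) = 142/735 - 3678278 = -2703534188/735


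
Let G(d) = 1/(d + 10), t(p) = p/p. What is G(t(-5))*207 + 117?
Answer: 1494/11 ≈ 135.82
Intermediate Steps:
t(p) = 1
G(d) = 1/(10 + d)
G(t(-5))*207 + 117 = 207/(10 + 1) + 117 = 207/11 + 117 = 1494/11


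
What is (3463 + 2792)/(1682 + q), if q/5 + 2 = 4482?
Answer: 6255/24082 ≈ 0.25974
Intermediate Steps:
q = 22400 (q = -10 + 5*4482 = -10 + 22410 = 22400)
(3463 + 2792)/(1682 + q) = (3463 + 2792)/(1682 + 22400) = 6255/24082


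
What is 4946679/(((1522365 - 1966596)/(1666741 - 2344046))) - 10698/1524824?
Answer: 283821456314364169/37631893908 ≈ 7.5420e+6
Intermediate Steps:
4946679/(((1522365 - 1966596)/(1666741 - 2344046))) - 10698/1524824 = 4946679/((-444231/(-677305))) - 10698*1/1524824 = 4946679/((-444231*(-1/677305))) - 5349/762412 = 4946679/(444231/677305) - 5349/762412 = 4946679*(677305/444231) - 5349/762412 = 372267824455/49359 - 5349/762412 = 283821456314364169/37631893908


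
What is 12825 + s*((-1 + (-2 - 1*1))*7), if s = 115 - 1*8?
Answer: 9829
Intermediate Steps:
s = 107 (s = 115 - 8 = 107)
12825 + s*((-1 + (-2 - 1*1))*7) = 12825 + 107*((-1 + (-2 - 1*1))*7) = 12825 + 107*((-1 + (-2 - 1))*7) = 12825 + 107*((-1 - 3)*7) = 12825 + 107*(-4*7) = 12825 + 107*(-28) = 12825 - 2996 = 9829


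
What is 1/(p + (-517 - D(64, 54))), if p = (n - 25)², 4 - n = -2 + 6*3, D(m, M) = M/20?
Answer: 10/8493 ≈ 0.0011774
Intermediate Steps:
D(m, M) = M/20 (D(m, M) = M*(1/20) = M/20)
n = -12 (n = 4 - (-2 + 6*3) = 4 - (-2 + 18) = 4 - 1*16 = 4 - 16 = -12)
p = 1369 (p = (-12 - 25)² = (-37)² = 1369)
1/(p + (-517 - D(64, 54))) = 1/(1369 + (-517 - 54/20)) = 1/(1369 + (-517 - 1*27/10)) = 1/(1369 + (-517 - 27/10)) = 1/(1369 - 5197/10) = 1/(8493/10) = 10/8493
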